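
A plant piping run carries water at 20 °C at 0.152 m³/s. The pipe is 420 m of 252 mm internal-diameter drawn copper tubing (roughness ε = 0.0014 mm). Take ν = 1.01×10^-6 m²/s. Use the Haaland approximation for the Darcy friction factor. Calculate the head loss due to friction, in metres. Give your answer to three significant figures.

h_f ≈ 9.64 m

V = 4Q/(πD²) = 4·0.152/(π·0.252²) = 3.048 m/s
Re = VD/ν = 3.048·0.252/1.01×10^-6 = 7.60×10^5 → turbulent
ε/D = 0.0014/252 = 5.56×10^-6
Haaland: f = 0.01222
h_f = f(L/D)V²/(2g) = 0.01222·(420/0.252)·3.048²/(2·9.81) = 9.640 m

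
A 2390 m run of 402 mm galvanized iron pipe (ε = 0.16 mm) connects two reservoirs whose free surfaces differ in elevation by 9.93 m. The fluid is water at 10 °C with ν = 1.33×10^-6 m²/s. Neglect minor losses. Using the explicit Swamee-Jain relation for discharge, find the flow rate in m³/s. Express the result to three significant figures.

Swamee-Jain (Type II): Q = -0.965·√(gD⁵h_f/L)·ln[ε/(3.7D) + √(3.17ν²L/(gD³h_f))]
√(gD⁵h_f/L) = √(9.81·0.402⁵·9.93/2390) = 0.02069
ε/(3.7D) = 1.08×10^-4; √(3.17ν²L/(gD³h_f)) = 4.60×10^-5
Q = -0.965·0.02069·ln(1.536×10^-4) = 0.1753 m³/s
Check: V = 1.38 m/s, Re = 4.17×10^5, f = 0.01729, h_f = 10.00 m ≈ 9.93 m ✓

Q ≈ 0.175 m³/s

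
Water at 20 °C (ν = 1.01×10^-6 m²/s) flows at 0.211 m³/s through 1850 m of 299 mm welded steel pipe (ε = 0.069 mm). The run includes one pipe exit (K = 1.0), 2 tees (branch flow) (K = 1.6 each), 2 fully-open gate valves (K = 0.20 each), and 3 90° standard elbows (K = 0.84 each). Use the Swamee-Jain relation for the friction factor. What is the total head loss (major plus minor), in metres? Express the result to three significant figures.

H_L ≈ 46.5 m

V = 4Q/(πD²) = 3.005 m/s; V²/2g = 0.4603 m
Re = 8.90×10^5, ε/D = 2.31×10^-4 → f = 0.01519 (Swamee-Jain)
Major: h_f = f(L/D)·V²/2g = 0.01519·6187·0.4603 = 43.26 m
Minor: ΣK = 7.12; h_m = ΣK·V²/2g = 3.277 m
Total H_L = 43.26 + 3.277 = 46.54 m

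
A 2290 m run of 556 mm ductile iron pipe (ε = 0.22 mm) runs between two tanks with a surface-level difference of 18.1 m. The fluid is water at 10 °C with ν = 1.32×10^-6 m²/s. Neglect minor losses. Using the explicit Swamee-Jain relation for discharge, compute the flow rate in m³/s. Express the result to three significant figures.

Q ≈ 0.556 m³/s

Swamee-Jain (Type II): Q = -0.965·√(gD⁵h_f/L)·ln[ε/(3.7D) + √(3.17ν²L/(gD³h_f))]
√(gD⁵h_f/L) = √(9.81·0.556⁵·18.1/2290) = 0.06419
ε/(3.7D) = 1.07×10^-4; √(3.17ν²L/(gD³h_f)) = 2.04×10^-5
Q = -0.965·0.06419·ln(1.273×10^-4) = 0.5555 m³/s
Check: V = 2.29 m/s, Re = 9.64×10^5, f = 0.01657, h_f = 18.2 m ≈ 18.1 m ✓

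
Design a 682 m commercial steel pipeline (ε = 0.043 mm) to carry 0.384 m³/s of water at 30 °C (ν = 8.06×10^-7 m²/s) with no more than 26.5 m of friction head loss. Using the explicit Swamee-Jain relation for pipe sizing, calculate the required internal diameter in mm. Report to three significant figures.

D ≈ 338 mm

Swamee-Jain (Type III): D = 0.66·[ε^1.25·(LQ²/(gh_f))^4.75 + ν·Q^9.4·(L/(gh_f))^5.2]^0.04
LQ²/(gh_f) = 0.3868; L/(gh_f) = 2.623
Term 1 = ε^1.25·(…)^4.75 = 3.82×10^-8; Term 2 = ν·Q^9.4·(…)^5.2 = 1.50×10^-8
D = 0.66·(3.82×10^-8 + 1.50×10^-8)^0.04 = 0.3378 m = 338 mm
Check: V = 4.29 m/s, Re = 1.80×10^6, f = 0.01340, h_f = 25.3 m ≈ 26.5 m ✓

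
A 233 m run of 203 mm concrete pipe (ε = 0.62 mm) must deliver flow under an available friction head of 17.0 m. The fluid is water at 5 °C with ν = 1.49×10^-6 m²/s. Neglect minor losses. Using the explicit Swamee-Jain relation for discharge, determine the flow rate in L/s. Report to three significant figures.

Q ≈ 107 L/s

Swamee-Jain (Type II): Q = -0.965·√(gD⁵h_f/L)·ln[ε/(3.7D) + √(3.17ν²L/(gD³h_f))]
√(gD⁵h_f/L) = √(9.81·0.203⁵·17.0/233) = 0.01571
ε/(3.7D) = 8.25×10^-4; √(3.17ν²L/(gD³h_f)) = 3.43×10^-5
Q = -0.965·0.01571·ln(8.597×10^-4) = 0.1070 m³/s
Check: V = 3.31 m/s, Re = 4.50×10^5, f = 0.02671, h_f = 17.1 m ≈ 17.0 m ✓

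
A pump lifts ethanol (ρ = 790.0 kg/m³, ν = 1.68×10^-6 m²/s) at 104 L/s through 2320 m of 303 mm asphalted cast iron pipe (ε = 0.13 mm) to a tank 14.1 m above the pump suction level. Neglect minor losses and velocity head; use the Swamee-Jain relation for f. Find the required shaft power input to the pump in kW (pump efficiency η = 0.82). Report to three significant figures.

P_shaft ≈ 28.3 kW

V = 4Q/(πD²) = 1.442 m/s; Re = 2.60×10^5; ε/D = 4.29×10^-4; f = 0.01811
h_f = f(L/D)V²/2g = 14.71 m
Total head H = z + h_f = 14.1 + 14.71 = 28.81 m
P_hyd = ρgQH = 790.0·9.81·0.104·28.81 = 23.22 kW
P_shaft = P_hyd/η = 23.22/0.82 = 28.31 kW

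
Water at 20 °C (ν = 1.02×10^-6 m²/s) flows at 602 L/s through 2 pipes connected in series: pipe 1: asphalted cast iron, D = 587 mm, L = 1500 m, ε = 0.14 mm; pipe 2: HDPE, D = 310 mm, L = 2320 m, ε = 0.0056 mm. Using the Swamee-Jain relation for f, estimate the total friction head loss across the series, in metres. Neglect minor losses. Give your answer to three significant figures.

H ≈ 271 m

Pipe 1: V = 2.224 m/s, Re = 1.28×10^6, ε/D = 2.39×10^-4, f = 0.01500, h_1 = f(L/D)V²/2g = 9.669 m
Pipe 2: V = 7.976 m/s, Re = 2.42×10^6, ε/D = 1.81×10^-5, f = 0.01077, h_2 = f(L/D)V²/2g = 261.3 m
Series → Q common, losses add: H = Σh = 270.9 m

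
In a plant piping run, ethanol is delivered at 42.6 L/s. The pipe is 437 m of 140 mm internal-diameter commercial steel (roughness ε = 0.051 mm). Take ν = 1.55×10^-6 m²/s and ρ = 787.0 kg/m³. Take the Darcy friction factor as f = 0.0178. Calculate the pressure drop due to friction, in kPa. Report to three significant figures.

V = 4Q/(πD²) = 4·0.0426/(π·0.140²) = 2.767 m/s
h_f = f(L/D)V²/(2g) = 0.01780·(437/0.140)·2.767²/(2·9.81) = 21.69 m
Δp = ρg·h_f = 787.0·9.81·21.69 = 167.4 kPa

Δp ≈ 167 kPa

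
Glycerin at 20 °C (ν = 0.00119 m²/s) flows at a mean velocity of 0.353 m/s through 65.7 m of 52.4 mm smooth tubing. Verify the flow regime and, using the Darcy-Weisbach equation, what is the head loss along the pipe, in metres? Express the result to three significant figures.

Re = VD/ν = 0.353·0.05240/0.00119 = 15.5 → laminar (Re < 2300)
f = 64/Re = 4.117
h_f = f(L/D)V²/(2g) = 4.117·(65.7/0.05240)·0.353²/(2·9.81) = 32.79 m

h_f ≈ 32.8 m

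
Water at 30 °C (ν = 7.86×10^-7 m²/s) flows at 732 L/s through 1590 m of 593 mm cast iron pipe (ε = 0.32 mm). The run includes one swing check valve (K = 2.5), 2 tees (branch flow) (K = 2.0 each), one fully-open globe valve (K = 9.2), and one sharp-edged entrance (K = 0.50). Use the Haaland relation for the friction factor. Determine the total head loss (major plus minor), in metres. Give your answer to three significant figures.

V = 4Q/(πD²) = 2.650 m/s; V²/2g = 0.3580 m
Re = 2.00×10^6, ε/D = 5.40×10^-4 → f = 0.01724 (Haaland)
Major: h_f = f(L/D)·V²/2g = 0.01724·2681·0.3580 = 16.55 m
Minor: ΣK = 16.2; h_m = ΣK·V²/2g = 5.800 m
Total H_L = 16.55 + 5.800 = 22.35 m

H_L ≈ 22.3 m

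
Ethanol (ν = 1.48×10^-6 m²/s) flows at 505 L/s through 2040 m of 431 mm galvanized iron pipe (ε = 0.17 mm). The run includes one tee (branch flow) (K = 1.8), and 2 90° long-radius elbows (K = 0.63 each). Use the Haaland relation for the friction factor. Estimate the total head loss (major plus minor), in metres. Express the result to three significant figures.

V = 4Q/(πD²) = 3.461 m/s; V²/2g = 0.6107 m
Re = 1.01×10^6, ε/D = 3.94×10^-4 → f = 0.01639 (Haaland)
Major: h_f = f(L/D)·V²/2g = 0.01639·4733·0.6107 = 47.39 m
Minor: ΣK = 3.06; h_m = ΣK·V²/2g = 1.869 m
Total H_L = 47.39 + 1.869 = 49.25 m

H_L ≈ 49.3 m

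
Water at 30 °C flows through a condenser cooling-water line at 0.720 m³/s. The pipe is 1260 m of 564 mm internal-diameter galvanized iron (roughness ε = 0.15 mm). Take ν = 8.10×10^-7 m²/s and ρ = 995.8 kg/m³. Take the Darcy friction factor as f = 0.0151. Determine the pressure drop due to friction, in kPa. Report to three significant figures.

V = 4Q/(πD²) = 4·0.720/(π·0.564²) = 2.882 m/s
h_f = f(L/D)V²/(2g) = 0.01510·(1260/0.564)·2.882²/(2·9.81) = 14.28 m
Δp = ρg·h_f = 995.8·9.81·14.28 = 139.5 kPa

Δp ≈ 140 kPa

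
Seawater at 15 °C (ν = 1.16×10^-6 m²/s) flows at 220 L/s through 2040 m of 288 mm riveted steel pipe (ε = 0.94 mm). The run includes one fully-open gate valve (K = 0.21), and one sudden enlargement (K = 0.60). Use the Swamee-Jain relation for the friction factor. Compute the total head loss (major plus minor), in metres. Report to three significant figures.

V = 4Q/(πD²) = 3.377 m/s; V²/2g = 0.5813 m
Re = 8.38×10^5, ε/D = 0.00326 → f = 0.02703 (Swamee-Jain)
Major: h_f = f(L/D)·V²/2g = 0.02703·7083·0.5813 = 111.3 m
Minor: ΣK = 0.810; h_m = ΣK·V²/2g = 0.4708 m
Total H_L = 111.3 + 0.4708 = 111.7 m

H_L ≈ 112 m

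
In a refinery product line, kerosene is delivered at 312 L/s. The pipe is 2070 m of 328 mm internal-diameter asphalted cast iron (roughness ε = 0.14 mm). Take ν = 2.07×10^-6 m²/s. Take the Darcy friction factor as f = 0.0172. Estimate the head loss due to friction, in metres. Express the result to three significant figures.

V = 4Q/(πD²) = 4·0.312/(π·0.328²) = 3.692 m/s
h_f = f(L/D)V²/(2g) = 0.01720·(2070/0.328)·3.692²/(2·9.81) = 75.43 m

h_f ≈ 75.4 m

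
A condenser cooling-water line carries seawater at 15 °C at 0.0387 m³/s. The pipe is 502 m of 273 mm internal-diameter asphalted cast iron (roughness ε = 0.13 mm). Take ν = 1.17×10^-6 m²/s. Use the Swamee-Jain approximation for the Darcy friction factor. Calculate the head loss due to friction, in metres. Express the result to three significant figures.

V = 4Q/(πD²) = 4·0.0387/(π·0.273²) = 0.6611 m/s
Re = VD/ν = 0.6611·0.273/1.17×10^-6 = 1.54×10^5 → turbulent
ε/D = 0.13/273 = 4.76×10^-4
Swamee-Jain: f = 0.01930
h_f = f(L/D)V²/(2g) = 0.01930·(502/0.273)·0.6611²/(2·9.81) = 0.7906 m

h_f ≈ 0.791 m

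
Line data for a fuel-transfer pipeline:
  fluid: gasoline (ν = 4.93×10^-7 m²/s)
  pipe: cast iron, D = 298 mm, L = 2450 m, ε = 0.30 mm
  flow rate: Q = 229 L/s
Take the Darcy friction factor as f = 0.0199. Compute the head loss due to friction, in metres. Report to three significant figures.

V = 4Q/(πD²) = 4·0.229/(π·0.298²) = 3.283 m/s
h_f = f(L/D)V²/(2g) = 0.01990·(2450/0.298)·3.283²/(2·9.81) = 89.89 m

h_f ≈ 89.9 m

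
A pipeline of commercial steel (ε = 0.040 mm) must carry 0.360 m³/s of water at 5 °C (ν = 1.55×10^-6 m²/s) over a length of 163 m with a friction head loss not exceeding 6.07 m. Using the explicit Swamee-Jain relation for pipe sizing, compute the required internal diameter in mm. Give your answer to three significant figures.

Swamee-Jain (Type III): D = 0.66·[ε^1.25·(LQ²/(gh_f))^4.75 + ν·Q^9.4·(L/(gh_f))^5.2]^0.04
LQ²/(gh_f) = 0.3548; L/(gh_f) = 2.737
Term 1 = ε^1.25·(…)^4.75 = 2.32×10^-8; Term 2 = ν·Q^9.4·(…)^5.2 = 1.97×10^-8
D = 0.66·(2.32×10^-8 + 1.97×10^-8)^0.04 = 0.3348 m = 335 mm
Check: V = 4.09 m/s, Re = 8.83×10^5, f = 0.01392, h_f = 5.77 m ≈ 6.07 m ✓

D ≈ 335 mm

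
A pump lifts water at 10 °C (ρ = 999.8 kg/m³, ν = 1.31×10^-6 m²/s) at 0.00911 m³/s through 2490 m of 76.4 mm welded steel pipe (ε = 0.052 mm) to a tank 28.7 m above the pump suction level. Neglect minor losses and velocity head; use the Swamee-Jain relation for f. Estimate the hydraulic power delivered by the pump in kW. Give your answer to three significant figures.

P_hyd ≈ 14.8 kW

V = 4Q/(πD²) = 1.987 m/s; Re = 1.16×10^5; ε/D = 6.81×10^-4; f = 0.02082
h_f = f(L/D)V²/2g = 136.6 m
Total head H = z + h_f = 28.7 + 136.6 = 165.3 m
P_hyd = ρgQH = 999.8·9.81·0.00911·165.3 = 14.77 kW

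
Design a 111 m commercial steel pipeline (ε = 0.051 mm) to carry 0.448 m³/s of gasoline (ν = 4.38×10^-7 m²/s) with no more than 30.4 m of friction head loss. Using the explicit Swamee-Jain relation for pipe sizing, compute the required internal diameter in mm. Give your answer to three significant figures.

Swamee-Jain (Type III): D = 0.66·[ε^1.25·(LQ²/(gh_f))^4.75 + ν·Q^9.4·(L/(gh_f))^5.2]^0.04
LQ²/(gh_f) = 0.07470; L/(gh_f) = 0.3722
Term 1 = ε^1.25·(…)^4.75 = 1.92×10^-11; Term 2 = ν·Q^9.4·(…)^5.2 = 1.35×10^-12
D = 0.66·(1.92×10^-11 + 1.35×10^-12)^0.04 = 0.2466 m = 247 mm
Check: V = 9.38 m/s, Re = 5.28×10^6, f = 0.01407, h_f = 28.4 m ≈ 30.4 m ✓

D ≈ 247 mm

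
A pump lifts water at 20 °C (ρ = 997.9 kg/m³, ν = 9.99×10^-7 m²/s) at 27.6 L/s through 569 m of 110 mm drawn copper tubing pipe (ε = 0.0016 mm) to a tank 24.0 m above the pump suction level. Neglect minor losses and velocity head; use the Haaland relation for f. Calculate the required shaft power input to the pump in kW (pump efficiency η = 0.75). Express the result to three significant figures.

V = 4Q/(πD²) = 2.904 m/s; Re = 3.20×10^5; ε/D = 1.45×10^-5; f = 0.01430
h_f = f(L/D)V²/2g = 31.79 m
Total head H = z + h_f = 24.0 + 31.79 = 55.79 m
P_hyd = ρgQH = 997.9·9.81·0.0276·55.79 = 15.07 kW
P_shaft = P_hyd/η = 15.07/0.75 = 20.10 kW

P_shaft ≈ 20.1 kW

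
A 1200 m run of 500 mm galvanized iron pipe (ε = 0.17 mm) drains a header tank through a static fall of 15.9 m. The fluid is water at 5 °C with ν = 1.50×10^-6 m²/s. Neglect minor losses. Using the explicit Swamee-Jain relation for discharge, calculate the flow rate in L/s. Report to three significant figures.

Q ≈ 559 L/s

Swamee-Jain (Type II): Q = -0.965·√(gD⁵h_f/L)·ln[ε/(3.7D) + √(3.17ν²L/(gD³h_f))]
√(gD⁵h_f/L) = √(9.81·0.500⁵·15.9/1200) = 0.06373
ε/(3.7D) = 9.19×10^-5; √(3.17ν²L/(gD³h_f)) = 2.10×10^-5
Q = -0.965·0.06373·ln(1.128×10^-4) = 0.5590 m³/s
Check: V = 2.85 m/s, Re = 9.49×10^5, f = 0.01614, h_f = 16.0 m ≈ 15.9 m ✓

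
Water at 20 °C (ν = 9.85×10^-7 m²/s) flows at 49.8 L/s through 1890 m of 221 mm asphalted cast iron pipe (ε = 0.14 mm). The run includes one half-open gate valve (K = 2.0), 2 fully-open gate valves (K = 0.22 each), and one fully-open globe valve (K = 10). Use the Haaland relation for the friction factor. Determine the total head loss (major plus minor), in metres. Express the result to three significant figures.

H_L ≈ 14.9 m

V = 4Q/(πD²) = 1.298 m/s; V²/2g = 0.08590 m
Re = 2.91×10^5, ε/D = 6.33×10^-4 → f = 0.01884 (Haaland)
Major: h_f = f(L/D)·V²/2g = 0.01884·8552·0.08590 = 13.84 m
Minor: ΣK = 12.4; h_m = ΣK·V²/2g = 1.069 m
Total H_L = 13.84 + 1.069 = 14.91 m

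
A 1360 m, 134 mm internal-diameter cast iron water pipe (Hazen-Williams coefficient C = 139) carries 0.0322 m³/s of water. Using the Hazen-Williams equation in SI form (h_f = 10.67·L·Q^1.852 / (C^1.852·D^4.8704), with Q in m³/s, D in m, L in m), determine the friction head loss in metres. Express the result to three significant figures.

h_f ≈ 47.9 m

h_f = 10.67·1360·0.0322^1.852 / (139^1.852·0.134^4.8704) = 47.94 m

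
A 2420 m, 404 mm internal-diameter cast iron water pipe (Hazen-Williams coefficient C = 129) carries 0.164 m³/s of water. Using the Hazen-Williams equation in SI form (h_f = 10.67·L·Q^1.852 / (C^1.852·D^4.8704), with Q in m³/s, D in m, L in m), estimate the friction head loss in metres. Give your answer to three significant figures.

h_f = 10.67·2420·0.164^1.852 / (129^1.852·0.404^4.8704) = 9.250 m

h_f ≈ 9.25 m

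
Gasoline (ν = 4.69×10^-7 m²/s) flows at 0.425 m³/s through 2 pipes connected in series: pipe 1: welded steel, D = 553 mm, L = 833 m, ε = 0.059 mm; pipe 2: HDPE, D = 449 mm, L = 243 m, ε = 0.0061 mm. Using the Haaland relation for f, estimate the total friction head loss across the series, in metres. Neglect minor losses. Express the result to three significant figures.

H ≈ 5.15 m

Pipe 1: V = 1.769 m/s, Re = 2.09×10^6, ε/D = 1.07×10^-4, f = 0.01283, h_1 = f(L/D)V²/2g = 3.084 m
Pipe 2: V = 2.684 m/s, Re = 2.57×10^6, ε/D = 1.36×10^-5, f = 0.01042, h_2 = f(L/D)V²/2g = 2.071 m
Series → Q common, losses add: H = Σh = 5.155 m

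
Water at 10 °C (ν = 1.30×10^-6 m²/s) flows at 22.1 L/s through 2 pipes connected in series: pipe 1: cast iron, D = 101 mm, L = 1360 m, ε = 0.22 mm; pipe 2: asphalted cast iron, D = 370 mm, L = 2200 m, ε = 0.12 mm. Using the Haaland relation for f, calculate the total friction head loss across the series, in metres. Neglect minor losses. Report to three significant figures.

H ≈ 129 m

Pipe 1: V = 2.758 m/s, Re = 2.14×10^5, ε/D = 0.00218, f = 0.02470, h_1 = f(L/D)V²/2g = 129.0 m
Pipe 2: V = 0.2055 m/s, Re = 5.85×10^4, ε/D = 3.24×10^-4, f = 0.02109, h_2 = f(L/D)V²/2g = 0.2700 m
Series → Q common, losses add: H = Σh = 129.3 m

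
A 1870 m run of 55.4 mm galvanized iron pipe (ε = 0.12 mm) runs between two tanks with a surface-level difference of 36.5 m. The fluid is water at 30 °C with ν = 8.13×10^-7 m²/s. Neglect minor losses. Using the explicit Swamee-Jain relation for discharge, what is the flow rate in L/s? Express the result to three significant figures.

Swamee-Jain (Type II): Q = -0.965·√(gD⁵h_f/L)·ln[ε/(3.7D) + √(3.17ν²L/(gD³h_f))]
√(gD⁵h_f/L) = √(9.81·0.0554⁵·36.5/1870) = 3.161×10^-4
ε/(3.7D) = 5.85×10^-4; √(3.17ν²L/(gD³h_f)) = 2.54×10^-4
Q = -0.965·3.161×10^-4·ln(8.391×10^-4) = 0.002161 m³/s
Check: V = 0.896 m/s, Re = 6.11×10^4, f = 0.02668, h_f = 36.9 m ≈ 36.5 m ✓

Q ≈ 2.16 L/s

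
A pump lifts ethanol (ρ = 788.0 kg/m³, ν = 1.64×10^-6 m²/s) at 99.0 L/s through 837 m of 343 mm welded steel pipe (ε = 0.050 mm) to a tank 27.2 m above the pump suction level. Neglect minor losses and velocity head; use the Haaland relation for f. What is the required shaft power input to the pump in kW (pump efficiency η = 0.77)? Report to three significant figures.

P_shaft ≈ 29.3 kW

V = 4Q/(πD²) = 1.071 m/s; Re = 2.24×10^5; ε/D = 1.46×10^-4; f = 0.01624
h_f = f(L/D)V²/2g = 2.319 m
Total head H = z + h_f = 27.2 + 2.319 = 29.52 m
P_hyd = ρgQH = 788.0·9.81·0.0990·29.52 = 22.59 kW
P_shaft = P_hyd/η = 22.59/0.77 = 29.34 kW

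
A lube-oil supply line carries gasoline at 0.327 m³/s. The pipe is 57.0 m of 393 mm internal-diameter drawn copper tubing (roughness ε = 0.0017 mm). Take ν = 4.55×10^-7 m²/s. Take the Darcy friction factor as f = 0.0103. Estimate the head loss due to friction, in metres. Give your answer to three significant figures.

h_f ≈ 0.553 m

V = 4Q/(πD²) = 4·0.327/(π·0.393²) = 2.696 m/s
h_f = f(L/D)V²/(2g) = 0.01030·(57.0/0.393)·2.696²/(2·9.81) = 0.5533 m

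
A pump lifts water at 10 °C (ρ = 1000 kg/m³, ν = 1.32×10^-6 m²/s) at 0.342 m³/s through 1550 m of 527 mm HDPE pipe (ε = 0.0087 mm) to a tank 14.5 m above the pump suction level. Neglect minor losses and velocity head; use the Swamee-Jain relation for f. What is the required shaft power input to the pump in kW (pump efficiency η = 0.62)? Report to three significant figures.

V = 4Q/(πD²) = 1.568 m/s; Re = 6.26×10^5; ε/D = 1.65×10^-5; f = 0.01288
h_f = f(L/D)V²/2g = 4.746 m
Total head H = z + h_f = 14.5 + 4.746 = 19.25 m
P_hyd = ρgQH = 1000·9.81·0.342·19.25 = 64.57 kW
P_shaft = P_hyd/η = 64.57/0.62 = 104.1 kW

P_shaft ≈ 104 kW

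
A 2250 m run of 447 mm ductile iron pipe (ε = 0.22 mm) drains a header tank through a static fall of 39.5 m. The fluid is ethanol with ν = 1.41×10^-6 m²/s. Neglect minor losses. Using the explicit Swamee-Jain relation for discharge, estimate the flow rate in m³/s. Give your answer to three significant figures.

Q ≈ 0.470 m³/s

Swamee-Jain (Type II): Q = -0.965·√(gD⁵h_f/L)·ln[ε/(3.7D) + √(3.17ν²L/(gD³h_f))]
√(gD⁵h_f/L) = √(9.81·0.447⁵·39.5/2250) = 0.05544
ε/(3.7D) = 1.33×10^-4; √(3.17ν²L/(gD³h_f)) = 2.02×10^-5
Q = -0.965·0.05544·ln(1.533×10^-4) = 0.4699 m³/s
Check: V = 2.99 m/s, Re = 9.49×10^5, f = 0.01727, h_f = 39.7 m ≈ 39.5 m ✓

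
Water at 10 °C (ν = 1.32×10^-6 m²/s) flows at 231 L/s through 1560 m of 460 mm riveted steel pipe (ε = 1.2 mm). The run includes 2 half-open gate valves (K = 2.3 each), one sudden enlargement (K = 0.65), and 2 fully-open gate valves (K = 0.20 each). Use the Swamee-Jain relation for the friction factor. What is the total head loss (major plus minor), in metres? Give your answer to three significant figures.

V = 4Q/(πD²) = 1.390 m/s; V²/2g = 0.09847 m
Re = 4.84×10^5, ε/D = 0.00261 → f = 0.02559 (Swamee-Jain)
Major: h_f = f(L/D)·V²/2g = 0.02559·3391·0.09847 = 8.546 m
Minor: ΣK = 5.65; h_m = ΣK·V²/2g = 0.5564 m
Total H_L = 8.546 + 0.5564 = 9.102 m

H_L ≈ 9.10 m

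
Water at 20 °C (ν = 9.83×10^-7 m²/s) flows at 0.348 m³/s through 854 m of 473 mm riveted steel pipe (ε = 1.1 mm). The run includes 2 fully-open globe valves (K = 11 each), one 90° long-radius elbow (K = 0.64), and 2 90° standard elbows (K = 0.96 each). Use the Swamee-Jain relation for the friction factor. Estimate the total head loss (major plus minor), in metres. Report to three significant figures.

V = 4Q/(πD²) = 1.980 m/s; V²/2g = 0.1999 m
Re = 9.53×10^5, ε/D = 0.00233 → f = 0.02464 (Swamee-Jain)
Major: h_f = f(L/D)·V²/2g = 0.02464·1805·0.1999 = 8.892 m
Minor: ΣK = 24.6; h_m = ΣK·V²/2g = 4.910 m
Total H_L = 8.892 + 4.910 = 13.80 m

H_L ≈ 13.8 m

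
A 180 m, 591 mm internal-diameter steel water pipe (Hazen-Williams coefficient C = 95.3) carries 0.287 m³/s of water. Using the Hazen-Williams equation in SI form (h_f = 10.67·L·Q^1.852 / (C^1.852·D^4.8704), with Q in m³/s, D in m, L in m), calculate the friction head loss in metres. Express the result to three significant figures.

h_f = 10.67·180·0.287^1.852 / (95.3^1.852·0.591^4.8704) = 0.5329 m

h_f ≈ 0.533 m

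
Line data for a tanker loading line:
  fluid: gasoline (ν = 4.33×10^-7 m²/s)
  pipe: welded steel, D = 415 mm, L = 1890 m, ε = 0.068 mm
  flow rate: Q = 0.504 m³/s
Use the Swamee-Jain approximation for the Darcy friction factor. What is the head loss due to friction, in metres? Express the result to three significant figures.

V = 4Q/(πD²) = 4·0.504/(π·0.415²) = 3.726 m/s
Re = VD/ν = 3.726·0.415/4.33×10^-7 = 3.57×10^6 → turbulent
ε/D = 0.068/415 = 1.64×10^-4
Swamee-Jain: f = 0.01360
h_f = f(L/D)V²/(2g) = 0.01360·(1890/0.415)·3.726²/(2·9.81) = 43.82 m

h_f ≈ 43.8 m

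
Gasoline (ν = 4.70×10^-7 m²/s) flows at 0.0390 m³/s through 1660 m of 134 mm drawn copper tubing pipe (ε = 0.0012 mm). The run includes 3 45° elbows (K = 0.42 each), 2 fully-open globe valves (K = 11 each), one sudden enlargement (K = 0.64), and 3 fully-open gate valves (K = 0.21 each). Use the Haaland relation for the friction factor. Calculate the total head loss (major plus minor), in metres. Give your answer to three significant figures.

V = 4Q/(πD²) = 2.765 m/s; V²/2g = 0.3898 m
Re = 7.88×10^5, ε/D = 8.96×10^-6 → f = 0.01220 (Haaland)
Major: h_f = f(L/D)·V²/2g = 0.01220·12388·0.3898 = 58.91 m
Minor: ΣK = 24.5; h_m = ΣK·V²/2g = 9.562 m
Total H_L = 58.91 + 9.562 = 68.47 m

H_L ≈ 68.5 m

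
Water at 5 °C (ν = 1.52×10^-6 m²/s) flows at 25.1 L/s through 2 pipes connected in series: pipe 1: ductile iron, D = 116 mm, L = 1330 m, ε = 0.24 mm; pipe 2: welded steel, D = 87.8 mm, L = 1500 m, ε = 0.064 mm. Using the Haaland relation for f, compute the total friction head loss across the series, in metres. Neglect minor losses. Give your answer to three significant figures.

Pipe 1: V = 2.375 m/s, Re = 1.81×10^5, ε/D = 0.00207, f = 0.02452, h_1 = f(L/D)V²/2g = 80.84 m
Pipe 2: V = 4.146 m/s, Re = 2.39×10^5, ε/D = 7.29×10^-4, f = 0.01953, h_2 = f(L/D)V²/2g = 292.3 m
Series → Q common, losses add: H = Σh = 373.1 m

H ≈ 373 m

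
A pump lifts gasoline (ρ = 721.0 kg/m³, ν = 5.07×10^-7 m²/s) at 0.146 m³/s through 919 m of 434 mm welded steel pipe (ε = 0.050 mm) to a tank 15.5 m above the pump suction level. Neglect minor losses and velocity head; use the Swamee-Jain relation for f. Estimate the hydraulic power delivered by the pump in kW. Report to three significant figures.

P_hyd ≈ 17.5 kW

V = 4Q/(πD²) = 0.9869 m/s; Re = 8.45×10^5; ε/D = 1.15×10^-4; f = 0.01392
h_f = f(L/D)V²/2g = 1.463 m
Total head H = z + h_f = 15.5 + 1.463 = 16.96 m
P_hyd = ρgQH = 721.0·9.81·0.146·16.96 = 17.52 kW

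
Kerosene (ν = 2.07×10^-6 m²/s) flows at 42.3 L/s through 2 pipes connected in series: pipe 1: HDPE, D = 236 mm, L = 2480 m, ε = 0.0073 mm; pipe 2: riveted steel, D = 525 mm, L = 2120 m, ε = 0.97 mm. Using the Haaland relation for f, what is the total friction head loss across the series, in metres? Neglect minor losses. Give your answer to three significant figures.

H ≈ 9.02 m

Pipe 1: V = 0.9670 m/s, Re = 1.10×10^5, ε/D = 3.09×10^-5, f = 0.01760, h_1 = f(L/D)V²/2g = 8.814 m
Pipe 2: V = 0.1954 m/s, Re = 4.96×10^4, ε/D = 0.00185, f = 0.02595, h_2 = f(L/D)V²/2g = 0.2039 m
Series → Q common, losses add: H = Σh = 9.018 m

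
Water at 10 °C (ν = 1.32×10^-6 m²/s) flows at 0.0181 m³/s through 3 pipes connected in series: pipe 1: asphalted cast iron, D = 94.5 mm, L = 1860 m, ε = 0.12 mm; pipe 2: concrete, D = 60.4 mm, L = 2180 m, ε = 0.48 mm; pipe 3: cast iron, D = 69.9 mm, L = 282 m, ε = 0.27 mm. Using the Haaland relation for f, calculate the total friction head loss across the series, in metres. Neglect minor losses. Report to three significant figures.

H ≈ 2880 m

Pipe 1: V = 2.581 m/s, Re = 1.85×10^5, ε/D = 0.00127, f = 0.02201, h_1 = f(L/D)V²/2g = 147.1 m
Pipe 2: V = 6.317 m/s, Re = 2.89×10^5, ε/D = 0.00795, f = 0.03542, h_2 = f(L/D)V²/2g = 2600 m
Pipe 3: V = 4.717 m/s, Re = 2.50×10^5, ε/D = 0.00386, f = 0.02859, h_3 = f(L/D)V²/2g = 130.8 m
Series → Q common, losses add: H = Σh = 2878 m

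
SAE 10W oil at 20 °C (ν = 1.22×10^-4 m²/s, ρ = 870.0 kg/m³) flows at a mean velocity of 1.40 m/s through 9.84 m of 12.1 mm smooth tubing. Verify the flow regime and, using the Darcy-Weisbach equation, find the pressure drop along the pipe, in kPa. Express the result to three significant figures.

Re = VD/ν = 1.40·0.01210/1.22×10^-4 = 139 → laminar (Re < 2300)
f = 64/Re = 0.4609
h_f = f(L/D)V²/(2g) = 0.4609·(9.84/0.01210)·1.40²/(2·9.81) = 37.44 m
Δp = ρg·h_f = 870.0·9.81·37.44 = 319.6 kPa

Δp ≈ 320 kPa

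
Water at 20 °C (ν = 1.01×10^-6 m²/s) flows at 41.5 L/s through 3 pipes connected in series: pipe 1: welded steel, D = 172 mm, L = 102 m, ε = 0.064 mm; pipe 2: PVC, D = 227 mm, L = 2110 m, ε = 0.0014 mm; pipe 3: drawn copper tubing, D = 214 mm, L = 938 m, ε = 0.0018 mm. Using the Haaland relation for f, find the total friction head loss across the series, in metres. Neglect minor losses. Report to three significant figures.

H ≈ 13.6 m

Pipe 1: V = 1.786 m/s, Re = 3.04×10^5, ε/D = 3.72×10^-4, f = 0.01727, h_1 = f(L/D)V²/2g = 1.665 m
Pipe 2: V = 1.025 m/s, Re = 2.30×10^5, ε/D = 6.17×10^-6, f = 0.01512, h_2 = f(L/D)V²/2g = 7.532 m
Pipe 3: V = 1.154 m/s, Re = 2.44×10^5, ε/D = 8.41×10^-6, f = 0.01497, h_3 = f(L/D)V²/2g = 4.451 m
Series → Q common, losses add: H = Σh = 13.65 m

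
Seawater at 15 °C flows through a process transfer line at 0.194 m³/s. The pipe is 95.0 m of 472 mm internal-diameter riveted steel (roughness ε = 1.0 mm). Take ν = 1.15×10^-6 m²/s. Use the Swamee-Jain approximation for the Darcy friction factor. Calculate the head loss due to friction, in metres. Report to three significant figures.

V = 4Q/(πD²) = 4·0.194/(π·0.472²) = 1.109 m/s
Re = VD/ν = 1.109·0.472/1.15×10^-6 = 4.55×10^5 → turbulent
ε/D = 1.0/472 = 0.00212
Swamee-Jain: f = 0.02429
h_f = f(L/D)V²/(2g) = 0.02429·(95.0/0.472)·1.109²/(2·9.81) = 0.3063 m

h_f ≈ 0.306 m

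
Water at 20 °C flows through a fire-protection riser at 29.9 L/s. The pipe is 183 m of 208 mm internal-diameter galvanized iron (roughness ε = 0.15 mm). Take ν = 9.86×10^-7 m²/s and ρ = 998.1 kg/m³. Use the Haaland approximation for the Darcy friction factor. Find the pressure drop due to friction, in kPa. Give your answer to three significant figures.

Δp ≈ 6.74 kPa

V = 4Q/(πD²) = 4·0.0299/(π·0.208²) = 0.8799 m/s
Re = VD/ν = 0.8799·0.208/9.86×10^-7 = 1.86×10^5 → turbulent
ε/D = 0.15/208 = 7.21×10^-4
Haaland: f = 0.01983
h_f = f(L/D)V²/(2g) = 0.01983·(183/0.208)·0.8799²/(2·9.81) = 0.6884 m
Δp = ρg·h_f = 998.1·9.81·0.6884 = 6.740 kPa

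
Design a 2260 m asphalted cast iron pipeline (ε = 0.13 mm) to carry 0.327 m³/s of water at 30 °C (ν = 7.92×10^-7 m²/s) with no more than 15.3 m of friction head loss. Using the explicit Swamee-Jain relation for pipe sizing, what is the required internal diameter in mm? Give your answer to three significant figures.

D ≈ 466 mm

Swamee-Jain (Type III): D = 0.66·[ε^1.25·(LQ²/(gh_f))^4.75 + ν·Q^9.4·(L/(gh_f))^5.2]^0.04
LQ²/(gh_f) = 1.610; L/(gh_f) = 15.06
Term 1 = ε^1.25·(…)^4.75 = 1.33×10^-4; Term 2 = ν·Q^9.4·(…)^5.2 = 2.88×10^-5
D = 0.66·(1.33×10^-4 + 2.88×10^-5)^0.04 = 0.4655 m = 466 mm
Check: V = 1.92 m/s, Re = 1.13×10^6, f = 0.01549, h_f = 14.1 m ≈ 15.3 m ✓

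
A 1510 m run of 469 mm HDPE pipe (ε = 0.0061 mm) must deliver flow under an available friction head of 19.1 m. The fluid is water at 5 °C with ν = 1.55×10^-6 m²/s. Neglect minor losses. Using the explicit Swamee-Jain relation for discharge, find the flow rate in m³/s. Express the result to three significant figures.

Swamee-Jain (Type II): Q = -0.965·√(gD⁵h_f/L)·ln[ε/(3.7D) + √(3.17ν²L/(gD³h_f))]
√(gD⁵h_f/L) = √(9.81·0.469⁵·19.1/1510) = 0.05306
ε/(3.7D) = 3.52×10^-6; √(3.17ν²L/(gD³h_f)) = 2.44×10^-5
Q = -0.965·0.05306·ln(2.791×10^-5) = 0.5370 m³/s
Check: V = 3.11 m/s, Re = 9.41×10^5, f = 0.01203, h_f = 19.1 m ≈ 19.1 m ✓

Q ≈ 0.537 m³/s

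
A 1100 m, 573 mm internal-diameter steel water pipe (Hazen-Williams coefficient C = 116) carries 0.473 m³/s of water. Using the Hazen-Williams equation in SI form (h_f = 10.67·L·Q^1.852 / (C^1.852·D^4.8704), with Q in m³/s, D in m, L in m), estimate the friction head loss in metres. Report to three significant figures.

h_f ≈ 6.64 m

h_f = 10.67·1100·0.473^1.852 / (116^1.852·0.573^4.8704) = 6.636 m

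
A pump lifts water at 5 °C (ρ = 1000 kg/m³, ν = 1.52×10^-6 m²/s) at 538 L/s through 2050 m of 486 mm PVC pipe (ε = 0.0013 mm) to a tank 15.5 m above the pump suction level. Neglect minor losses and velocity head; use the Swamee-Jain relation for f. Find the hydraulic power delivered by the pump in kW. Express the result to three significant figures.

V = 4Q/(πD²) = 2.900 m/s; Re = 9.27×10^5; ε/D = 2.67×10^-6; f = 0.01182
h_f = f(L/D)V²/2g = 21.37 m
Total head H = z + h_f = 15.5 + 21.37 = 36.87 m
P_hyd = ρgQH = 1000·9.81·0.538·36.87 = 194.6 kW

P_hyd ≈ 195 kW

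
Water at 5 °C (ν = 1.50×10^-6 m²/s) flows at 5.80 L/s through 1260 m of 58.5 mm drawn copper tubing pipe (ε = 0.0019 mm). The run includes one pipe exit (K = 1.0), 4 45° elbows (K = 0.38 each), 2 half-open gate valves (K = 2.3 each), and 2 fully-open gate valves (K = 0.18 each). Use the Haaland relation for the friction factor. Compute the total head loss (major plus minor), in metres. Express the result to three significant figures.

V = 4Q/(πD²) = 2.158 m/s; V²/2g = 0.2373 m
Re = 8.42×10^4, ε/D = 3.25×10^-5 → f = 0.01860 (Haaland)
Major: h_f = f(L/D)·V²/2g = 0.01860·21538·0.2373 = 95.08 m
Minor: ΣK = 7.48; h_m = ΣK·V²/2g = 1.775 m
Total H_L = 95.08 + 1.775 = 96.85 m

H_L ≈ 96.9 m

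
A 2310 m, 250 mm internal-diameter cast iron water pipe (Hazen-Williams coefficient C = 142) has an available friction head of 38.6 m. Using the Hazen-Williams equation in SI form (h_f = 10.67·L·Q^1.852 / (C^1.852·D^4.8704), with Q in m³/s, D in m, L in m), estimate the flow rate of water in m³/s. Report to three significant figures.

Q ≈ 0.113 m³/s

Rearranging: Q = [h_f·C^1.852·D^4.8704 / (10.67·L)]^(1/1.852)
Q = [38.6·142^1.852·0.250^4.8704 / (10.67·2310)]^0.540 = 0.1133 m³/s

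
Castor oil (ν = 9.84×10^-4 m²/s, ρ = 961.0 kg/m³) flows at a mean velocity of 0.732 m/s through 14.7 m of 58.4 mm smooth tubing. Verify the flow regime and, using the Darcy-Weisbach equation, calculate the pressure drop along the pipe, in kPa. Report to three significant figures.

Re = VD/ν = 0.732·0.05840/9.84×10^-4 = 43.4 → laminar (Re < 2300)
f = 64/Re = 1.473
h_f = f(L/D)V²/(2g) = 1.473·(14.7/0.05840)·0.732²/(2·9.81) = 10.13 m
Δp = ρg·h_f = 961.0·9.81·10.13 = 95.47 kPa

Δp ≈ 95.5 kPa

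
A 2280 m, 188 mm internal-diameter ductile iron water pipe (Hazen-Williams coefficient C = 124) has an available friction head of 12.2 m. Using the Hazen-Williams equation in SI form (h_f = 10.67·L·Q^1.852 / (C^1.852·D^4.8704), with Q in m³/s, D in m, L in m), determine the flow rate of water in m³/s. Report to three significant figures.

Q ≈ 0.0253 m³/s

Rearranging: Q = [h_f·C^1.852·D^4.8704 / (10.67·L)]^(1/1.852)
Q = [12.2·124^1.852·0.188^4.8704 / (10.67·2280)]^0.540 = 0.02529 m³/s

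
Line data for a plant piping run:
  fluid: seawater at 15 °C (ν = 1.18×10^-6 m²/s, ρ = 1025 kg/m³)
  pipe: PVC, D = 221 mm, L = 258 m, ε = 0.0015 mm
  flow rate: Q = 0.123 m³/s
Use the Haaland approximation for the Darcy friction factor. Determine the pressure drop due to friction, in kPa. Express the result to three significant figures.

V = 4Q/(πD²) = 4·0.123/(π·0.221²) = 3.206 m/s
Re = VD/ν = 3.206·0.221/1.18×10^-6 = 6.01×10^5 → turbulent
ε/D = 0.0015/221 = 6.79×10^-6
Haaland: f = 0.01273
h_f = f(L/D)V²/(2g) = 0.01273·(258/0.221)·3.206²/(2·9.81) = 7.788 m
Δp = ρg·h_f = 1025·9.81·7.788 = 78.31 kPa

Δp ≈ 78.3 kPa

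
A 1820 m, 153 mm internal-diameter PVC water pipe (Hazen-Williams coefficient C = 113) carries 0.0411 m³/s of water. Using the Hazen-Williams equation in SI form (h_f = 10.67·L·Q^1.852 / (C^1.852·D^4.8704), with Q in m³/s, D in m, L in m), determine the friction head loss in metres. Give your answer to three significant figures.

h_f = 10.67·1820·0.0411^1.852 / (113^1.852·0.153^4.8704) = 77.56 m

h_f ≈ 77.6 m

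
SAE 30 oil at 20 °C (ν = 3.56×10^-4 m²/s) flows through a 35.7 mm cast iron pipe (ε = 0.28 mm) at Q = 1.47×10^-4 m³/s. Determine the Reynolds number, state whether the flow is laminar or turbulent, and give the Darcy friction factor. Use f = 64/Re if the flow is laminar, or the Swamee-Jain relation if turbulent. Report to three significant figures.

V = 4Q/(πD²) = 0.1469 m/s
Re = VD/ν = 0.1469·0.0357/3.56×10^-4 = 14.7
Re < 2300 → laminar → f = 64/Re = 4.346

Re ≈ 14.7; laminar; f = 64/Re ≈ 4.35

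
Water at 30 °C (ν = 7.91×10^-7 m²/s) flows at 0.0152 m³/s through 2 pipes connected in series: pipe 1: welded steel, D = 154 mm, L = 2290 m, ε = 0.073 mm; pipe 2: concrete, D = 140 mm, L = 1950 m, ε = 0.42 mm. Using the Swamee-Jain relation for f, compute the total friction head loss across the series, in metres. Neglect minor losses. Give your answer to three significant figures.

Pipe 1: V = 0.8160 m/s, Re = 1.59×10^5, ε/D = 4.74×10^-4, f = 0.01923, h_1 = f(L/D)V²/2g = 9.704 m
Pipe 2: V = 0.9874 m/s, Re = 1.75×10^5, ε/D = 0.00300, f = 0.02712, h_2 = f(L/D)V²/2g = 18.77 m
Series → Q common, losses add: H = Σh = 28.48 m

H ≈ 28.5 m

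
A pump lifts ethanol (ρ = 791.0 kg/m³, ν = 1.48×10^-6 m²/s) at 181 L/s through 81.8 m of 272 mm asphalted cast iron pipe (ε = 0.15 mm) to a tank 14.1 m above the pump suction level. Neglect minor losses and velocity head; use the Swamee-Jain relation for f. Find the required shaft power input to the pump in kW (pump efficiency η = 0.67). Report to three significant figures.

V = 4Q/(πD²) = 3.115 m/s; Re = 5.72×10^5; ε/D = 5.51×10^-4; f = 0.01798
h_f = f(L/D)V²/2g = 2.674 m
Total head H = z + h_f = 14.1 + 2.674 = 16.77 m
P_hyd = ρgQH = 791.0·9.81·0.181·16.77 = 23.56 kW
P_shaft = P_hyd/η = 23.56/0.67 = 35.16 kW

P_shaft ≈ 35.2 kW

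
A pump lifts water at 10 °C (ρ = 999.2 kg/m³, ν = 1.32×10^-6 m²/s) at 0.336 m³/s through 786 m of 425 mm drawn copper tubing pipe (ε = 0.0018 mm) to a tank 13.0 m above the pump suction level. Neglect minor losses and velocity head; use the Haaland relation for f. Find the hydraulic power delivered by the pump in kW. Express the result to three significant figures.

V = 4Q/(πD²) = 2.368 m/s; Re = 7.63×10^5; ε/D = 4.24×10^-6; f = 0.01219
h_f = f(L/D)V²/2g = 6.447 m
Total head H = z + h_f = 13.0 + 6.447 = 19.45 m
P_hyd = ρgQH = 999.2·9.81·0.336·19.45 = 64.05 kW

P_hyd ≈ 64.0 kW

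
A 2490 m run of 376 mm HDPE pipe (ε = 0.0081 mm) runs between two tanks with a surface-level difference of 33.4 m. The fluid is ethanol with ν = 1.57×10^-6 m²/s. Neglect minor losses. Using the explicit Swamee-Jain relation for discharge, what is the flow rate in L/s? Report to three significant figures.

Q ≈ 308 L/s

Swamee-Jain (Type II): Q = -0.965·√(gD⁵h_f/L)·ln[ε/(3.7D) + √(3.17ν²L/(gD³h_f))]
√(gD⁵h_f/L) = √(9.81·0.376⁵·33.4/2490) = 0.03145
ε/(3.7D) = 5.82×10^-6; √(3.17ν²L/(gD³h_f)) = 3.34×10^-5
Q = -0.965·0.03145·ln(3.924×10^-5) = 0.3079 m³/s
Check: V = 2.77 m/s, Re = 6.64×10^5, f = 0.01285, h_f = 33.4 m ≈ 33.4 m ✓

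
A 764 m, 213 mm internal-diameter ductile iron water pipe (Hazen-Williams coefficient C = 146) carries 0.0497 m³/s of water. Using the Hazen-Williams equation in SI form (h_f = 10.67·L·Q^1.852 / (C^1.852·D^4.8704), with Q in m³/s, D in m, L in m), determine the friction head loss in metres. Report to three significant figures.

h_f ≈ 5.75 m

h_f = 10.67·764·0.0497^1.852 / (146^1.852·0.213^4.8704) = 5.749 m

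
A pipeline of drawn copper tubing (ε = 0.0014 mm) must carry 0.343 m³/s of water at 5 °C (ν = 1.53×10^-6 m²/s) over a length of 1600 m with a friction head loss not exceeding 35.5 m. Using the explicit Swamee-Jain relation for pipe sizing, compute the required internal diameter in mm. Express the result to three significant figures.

D ≈ 355 mm

Swamee-Jain (Type III): D = 0.66·[ε^1.25·(LQ²/(gh_f))^4.75 + ν·Q^9.4·(L/(gh_f))^5.2]^0.04
LQ²/(gh_f) = 0.5405; L/(gh_f) = 4.594
Term 1 = ε^1.25·(…)^4.75 = 2.59×10^-9; Term 2 = ν·Q^9.4·(…)^5.2 = 1.82×10^-7
D = 0.66·(2.59×10^-9 + 1.82×10^-7)^0.04 = 0.3550 m = 355 mm
Check: V = 3.47 m/s, Re = 8.04×10^5, f = 0.01213, h_f = 33.5 m ≈ 35.5 m ✓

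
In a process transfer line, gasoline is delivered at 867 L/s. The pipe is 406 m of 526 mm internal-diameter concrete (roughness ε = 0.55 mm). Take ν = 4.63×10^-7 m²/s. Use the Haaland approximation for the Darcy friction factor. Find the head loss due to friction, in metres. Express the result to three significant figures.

h_f ≈ 12.5 m

V = 4Q/(πD²) = 4·0.867/(π·0.526²) = 3.990 m/s
Re = VD/ν = 3.990·0.526/4.63×10^-7 = 4.53×10^6 → turbulent
ε/D = 0.55/526 = 0.00105
Haaland: f = 0.01995
h_f = f(L/D)V²/(2g) = 0.01995·(406/0.526)·3.990²/(2·9.81) = 12.49 m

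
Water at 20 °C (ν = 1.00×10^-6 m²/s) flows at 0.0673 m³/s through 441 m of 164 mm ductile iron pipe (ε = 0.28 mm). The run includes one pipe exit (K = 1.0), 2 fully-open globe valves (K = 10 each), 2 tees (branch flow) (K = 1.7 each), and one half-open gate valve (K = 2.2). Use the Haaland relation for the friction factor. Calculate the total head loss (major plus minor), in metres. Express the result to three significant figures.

H_L ≈ 45.6 m

V = 4Q/(πD²) = 3.186 m/s; V²/2g = 0.5173 m
Re = 5.22×10^5, ε/D = 0.00171 → f = 0.02286 (Haaland)
Major: h_f = f(L/D)·V²/2g = 0.02286·2689·0.5173 = 31.79 m
Minor: ΣK = 26.6; h_m = ΣK·V²/2g = 13.76 m
Total H_L = 31.79 + 13.76 = 45.56 m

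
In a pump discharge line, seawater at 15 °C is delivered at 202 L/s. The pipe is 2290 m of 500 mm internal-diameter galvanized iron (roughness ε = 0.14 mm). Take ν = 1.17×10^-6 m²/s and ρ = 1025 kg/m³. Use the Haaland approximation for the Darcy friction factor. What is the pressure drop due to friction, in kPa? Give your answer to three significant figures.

V = 4Q/(πD²) = 4·0.202/(π·0.500²) = 1.029 m/s
Re = VD/ν = 1.029·0.500/1.17×10^-6 = 4.40×10^5 → turbulent
ε/D = 0.14/500 = 2.80×10^-4
Haaland: f = 0.01614
h_f = f(L/D)V²/(2g) = 0.01614·(2290/0.500)·1.029²/(2·9.81) = 3.987 m
Δp = ρg·h_f = 1025·9.81·3.987 = 40.09 kPa

Δp ≈ 40.1 kPa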